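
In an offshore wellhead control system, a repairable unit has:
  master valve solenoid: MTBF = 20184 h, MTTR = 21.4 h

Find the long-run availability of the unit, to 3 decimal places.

A(master valve solenoid) = MTBF/(MTBF+MTTR) = 20184/(20184+21.4) = 0.999

0.999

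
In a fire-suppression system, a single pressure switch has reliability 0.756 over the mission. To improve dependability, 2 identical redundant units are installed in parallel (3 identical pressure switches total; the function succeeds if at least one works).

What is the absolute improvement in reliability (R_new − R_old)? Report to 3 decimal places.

R_before = 0.756
R_after = 1 − (1 − 0.756)^3 = 0.985
ΔR = 0.985 − 0.756 = 0.229

0.229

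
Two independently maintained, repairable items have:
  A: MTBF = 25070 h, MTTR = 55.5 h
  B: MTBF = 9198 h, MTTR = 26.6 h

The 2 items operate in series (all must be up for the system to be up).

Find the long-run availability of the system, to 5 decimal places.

A(A) = MTBF/(MTBF+MTTR) = 25070/(25070+55.5) = 0.997791
A(B) = MTBF/(MTBF+MTTR) = 9198/(9198+26.6) = 0.997116
Series availability: 0.997791 × 0.997116 = 0.99491

0.99491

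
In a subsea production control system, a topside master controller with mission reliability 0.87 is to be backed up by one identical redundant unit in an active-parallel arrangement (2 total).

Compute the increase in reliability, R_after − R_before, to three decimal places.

R_before = 0.87
R_after = 1 − (1 − 0.87)^2 = 0.983
ΔR = 0.983 − 0.87 = 0.113

0.113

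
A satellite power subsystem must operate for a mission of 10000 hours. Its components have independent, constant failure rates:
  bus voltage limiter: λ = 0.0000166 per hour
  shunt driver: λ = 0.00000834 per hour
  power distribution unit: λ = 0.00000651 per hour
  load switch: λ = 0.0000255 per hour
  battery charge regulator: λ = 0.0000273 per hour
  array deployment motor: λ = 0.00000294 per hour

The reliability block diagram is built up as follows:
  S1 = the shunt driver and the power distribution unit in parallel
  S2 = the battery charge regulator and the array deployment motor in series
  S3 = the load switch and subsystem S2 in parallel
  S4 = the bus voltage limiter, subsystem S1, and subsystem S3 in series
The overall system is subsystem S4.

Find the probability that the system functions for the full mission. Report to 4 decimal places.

0.7933

R(bus voltage limiter) = exp(−0.0000166 × 10000) = 0.847046
R(shunt driver) = exp(−0.00000834 × 10000) = 0.919983
R(power distribution unit) = exp(−0.00000651 × 10000) = 0.936974
R(load switch) = exp(−0.0000255 × 10000) = 0.774916
R(battery charge regulator) = exp(−0.0000273 × 10000) = 0.761093
R(array deployment motor) = exp(−0.00000294 × 10000) = 0.971028
Parallel (shunt driver and power distribution unit): 1 − (1 − 0.919983)(1 − 0.936974) = 0.994957
Series (battery charge regulator and array deployment motor): 0.761093 × 0.971028 = 0.739043
Parallel (load switch and [0.739043]): 1 − (1 − 0.774916)(1 − 0.739043) = 0.941263
Series (bus voltage limiter, [0.994957], and [0.941263]): 0.847046 × 0.994957 × 0.941263 = 0.7933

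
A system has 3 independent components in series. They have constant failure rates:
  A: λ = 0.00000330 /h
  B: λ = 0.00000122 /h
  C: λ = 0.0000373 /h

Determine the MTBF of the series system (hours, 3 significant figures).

Series of exponential components: λ_sys = Σ λ_i
λ_sys = 0.00000330 + 0.00000122 + 0.0000373 = 4.1820e-05 /h
MTBF = 1 / λ_sys = 23900 h

23900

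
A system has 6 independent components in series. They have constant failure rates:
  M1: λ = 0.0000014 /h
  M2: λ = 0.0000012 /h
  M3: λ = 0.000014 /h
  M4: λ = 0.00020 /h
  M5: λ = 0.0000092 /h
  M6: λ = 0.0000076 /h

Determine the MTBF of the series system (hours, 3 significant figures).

4280

Series of exponential components: λ_sys = Σ λ_i
λ_sys = 0.0000014 + 0.0000012 + 0.000014 + 0.00020 + 0.0000092 + 0.0000076 = 2.3340e-04 /h
MTBF = 1 / λ_sys = 4280 h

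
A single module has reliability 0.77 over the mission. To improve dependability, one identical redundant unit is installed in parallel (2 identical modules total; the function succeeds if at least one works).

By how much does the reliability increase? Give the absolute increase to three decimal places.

0.177

R_before = 0.77
R_after = 1 − (1 − 0.77)^2 = 0.947
ΔR = 0.947 − 0.77 = 0.177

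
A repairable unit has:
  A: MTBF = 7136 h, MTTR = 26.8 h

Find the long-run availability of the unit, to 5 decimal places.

A(A) = MTBF/(MTBF+MTTR) = 7136/(7136+26.8) = 0.99626

0.99626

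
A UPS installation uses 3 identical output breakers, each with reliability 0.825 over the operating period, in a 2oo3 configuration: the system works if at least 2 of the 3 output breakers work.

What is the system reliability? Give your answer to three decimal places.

R = Σ_{i=2}^{3} C(3,i) p^i (1−p)^{3−i} with p = 0.825
C(3,2)·0.825^2·0.175^1 = 0.35733
C(3,3)·0.825^3·0.175^0 = 0.56152
Sum = 0.919

0.919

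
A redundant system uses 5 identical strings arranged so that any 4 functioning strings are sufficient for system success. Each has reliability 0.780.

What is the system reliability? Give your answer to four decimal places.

R = Σ_{i=4}^{5} C(5,i) p^i (1−p)^{5−i} with p = 0.780
C(5,4)·0.780^4·0.220^1 = 0.407166
C(5,5)·0.780^5·0.220^0 = 0.288717
Sum = 0.6959

0.6959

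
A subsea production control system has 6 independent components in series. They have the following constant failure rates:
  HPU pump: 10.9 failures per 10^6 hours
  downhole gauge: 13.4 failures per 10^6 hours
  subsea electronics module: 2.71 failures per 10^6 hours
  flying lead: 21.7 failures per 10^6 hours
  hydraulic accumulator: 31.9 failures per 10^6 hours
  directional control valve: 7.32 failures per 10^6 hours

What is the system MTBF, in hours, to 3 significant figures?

Series of exponential components: λ_sys = Σ λ_i
λ_sys = 0.0000109 + 0.0000134 + 0.00000271 + 0.0000217 + 0.0000319 + 0.00000732 = 8.7930e-05 /h
MTBF = 1 / λ_sys = 11400 h

11400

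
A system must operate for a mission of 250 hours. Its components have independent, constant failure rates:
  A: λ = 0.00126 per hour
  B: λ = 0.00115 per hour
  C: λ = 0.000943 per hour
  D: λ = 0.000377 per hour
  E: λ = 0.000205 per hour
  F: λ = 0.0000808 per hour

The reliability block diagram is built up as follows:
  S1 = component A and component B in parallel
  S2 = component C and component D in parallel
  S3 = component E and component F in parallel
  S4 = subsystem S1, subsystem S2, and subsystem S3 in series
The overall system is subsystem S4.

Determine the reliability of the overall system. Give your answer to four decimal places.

0.9140

R(A) = exp(−0.00126 × 250) = 0.729789
R(B) = exp(−0.00115 × 250) = 0.750137
R(C) = exp(−0.000943 × 250) = 0.789978
R(D) = exp(−0.000377 × 250) = 0.910055
R(E) = exp(−0.000205 × 250) = 0.950041
R(F) = exp(−0.0000808 × 250) = 0.980003
Parallel (A and B): 1 − (1 − 0.729789)(1 − 0.750137) = 0.932484
Parallel (C and D): 1 − (1 − 0.789978)(1 − 0.910055) = 0.981110
Parallel (E and F): 1 − (1 − 0.950041)(1 − 0.980003) = 0.999001
Series ([0.932484], [0.981110], and [0.999001]): 0.932484 × 0.981110 × 0.999001 = 0.9140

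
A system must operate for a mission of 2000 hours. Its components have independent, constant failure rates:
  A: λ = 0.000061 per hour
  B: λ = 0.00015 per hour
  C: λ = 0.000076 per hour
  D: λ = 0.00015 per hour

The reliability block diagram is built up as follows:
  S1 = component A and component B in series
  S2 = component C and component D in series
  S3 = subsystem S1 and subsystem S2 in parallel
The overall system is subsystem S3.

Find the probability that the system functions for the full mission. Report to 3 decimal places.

R(A) = exp(−0.000061 × 2000) = 0.88515
R(B) = exp(−0.00015 × 2000) = 0.74082
R(C) = exp(−0.000076 × 2000) = 0.85899
R(D) = exp(−0.00015 × 2000) = 0.74082
Series (A and B): 0.88515 × 0.74082 = 0.65574
Series (C and D): 0.85899 × 0.74082 = 0.63636
Parallel ([0.65574] and [0.63636]): 1 − (1 − 0.65574)(1 − 0.63636) = 0.875

0.875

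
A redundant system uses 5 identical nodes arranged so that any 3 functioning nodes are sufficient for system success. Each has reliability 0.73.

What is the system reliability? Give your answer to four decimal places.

R = Σ_{i=3}^{5} C(5,i) p^i (1−p)^{5−i} with p = 0.73
C(5,3)·0.73^3·0.27^2 = 0.283593
C(5,4)·0.73^4·0.27^1 = 0.383376
C(5,5)·0.73^5·0.27^0 = 0.207307
Sum = 0.8743

0.8743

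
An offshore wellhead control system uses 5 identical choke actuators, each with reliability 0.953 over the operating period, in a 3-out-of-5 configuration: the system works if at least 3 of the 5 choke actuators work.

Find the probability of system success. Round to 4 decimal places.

R = Σ_{i=3}^{5} C(5,i) p^i (1−p)^{5−i} with p = 0.953
C(5,3)·0.953^3·0.047^2 = 0.019119
C(5,4)·0.953^4·0.047^1 = 0.193838
C(5,5)·0.953^5·0.047^0 = 0.786076
Sum = 0.9990

0.9990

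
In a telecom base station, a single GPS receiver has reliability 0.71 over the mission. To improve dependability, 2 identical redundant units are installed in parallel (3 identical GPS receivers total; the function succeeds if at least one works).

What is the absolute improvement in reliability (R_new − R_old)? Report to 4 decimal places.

R_before = 0.71
R_after = 1 − (1 − 0.71)^3 = 0.9756
ΔR = 0.9756 − 0.71 = 0.2656

0.2656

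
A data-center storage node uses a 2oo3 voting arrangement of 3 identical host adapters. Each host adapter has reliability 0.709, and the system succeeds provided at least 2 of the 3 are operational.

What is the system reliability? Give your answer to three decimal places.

0.795

R = Σ_{i=2}^{3} C(3,i) p^i (1−p)^{3−i} with p = 0.709
C(3,2)·0.709^2·0.291^1 = 0.43884
C(3,3)·0.709^3·0.291^0 = 0.35640
Sum = 0.795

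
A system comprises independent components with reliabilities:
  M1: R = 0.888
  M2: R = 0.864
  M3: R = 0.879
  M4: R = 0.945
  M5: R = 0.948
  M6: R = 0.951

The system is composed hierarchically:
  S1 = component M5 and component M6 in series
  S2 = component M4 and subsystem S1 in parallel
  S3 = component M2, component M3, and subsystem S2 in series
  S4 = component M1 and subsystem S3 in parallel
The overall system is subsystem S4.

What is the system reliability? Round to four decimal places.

0.9726

Series (M5 and M6): 0.948000 × 0.951000 = 0.901548
Parallel (M4 and [0.901548]): 1 − (1 − 0.945000)(1 − 0.901548) = 0.994585
Series (M2, M3, and [0.994585]): 0.864000 × 0.879000 × 0.994585 = 0.755344
Parallel (M1 and [0.755344]): 1 − (1 − 0.888000)(1 − 0.755344) = 0.9726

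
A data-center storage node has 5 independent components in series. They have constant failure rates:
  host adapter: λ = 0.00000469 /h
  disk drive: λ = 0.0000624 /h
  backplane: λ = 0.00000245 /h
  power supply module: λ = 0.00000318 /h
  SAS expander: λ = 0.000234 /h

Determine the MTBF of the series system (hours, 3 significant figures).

Series of exponential components: λ_sys = Σ λ_i
λ_sys = 0.00000469 + 0.0000624 + 0.00000245 + 0.00000318 + 0.000234 = 3.0672e-04 /h
MTBF = 1 / λ_sys = 3260 h

3260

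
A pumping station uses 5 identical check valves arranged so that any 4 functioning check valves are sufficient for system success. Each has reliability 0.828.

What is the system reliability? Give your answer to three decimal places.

R = Σ_{i=4}^{5} C(5,i) p^i (1−p)^{5−i} with p = 0.828
C(5,4)·0.828^4·0.172^1 = 0.40422
C(5,5)·0.828^5·0.172^0 = 0.38918
Sum = 0.793

0.793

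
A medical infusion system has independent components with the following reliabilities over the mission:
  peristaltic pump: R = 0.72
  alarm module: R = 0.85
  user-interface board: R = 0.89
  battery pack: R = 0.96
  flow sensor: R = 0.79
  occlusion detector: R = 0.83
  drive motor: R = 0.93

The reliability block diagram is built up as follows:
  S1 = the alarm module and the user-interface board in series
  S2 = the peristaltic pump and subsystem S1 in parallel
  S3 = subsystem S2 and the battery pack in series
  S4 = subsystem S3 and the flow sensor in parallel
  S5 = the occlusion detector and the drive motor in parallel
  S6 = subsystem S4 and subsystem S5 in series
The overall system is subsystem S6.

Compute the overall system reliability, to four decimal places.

Series (alarm module and user-interface board): 0.850000 × 0.890000 = 0.756500
Parallel (peristaltic pump and [0.756500]): 1 − (1 − 0.720000)(1 − 0.756500) = 0.931820
Series ([0.931820] and battery pack): 0.931820 × 0.960000 = 0.894547
Parallel ([0.894547] and flow sensor): 1 − (1 − 0.894547)(1 − 0.790000) = 0.977855
Parallel (occlusion detector and drive motor): 1 − (1 − 0.830000)(1 − 0.930000) = 0.988100
Series ([0.977855] and [0.988100]): 0.977855 × 0.988100 = 0.9662

0.9662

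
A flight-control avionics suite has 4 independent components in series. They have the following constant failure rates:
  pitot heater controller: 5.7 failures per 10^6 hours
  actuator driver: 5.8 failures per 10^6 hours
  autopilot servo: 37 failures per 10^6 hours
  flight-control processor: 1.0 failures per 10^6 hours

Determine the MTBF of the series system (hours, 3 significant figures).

20200

Series of exponential components: λ_sys = Σ λ_i
λ_sys = 0.0000057 + 0.0000058 + 0.000037 + 0.0000010 = 4.9500e-05 /h
MTBF = 1 / λ_sys = 20200 h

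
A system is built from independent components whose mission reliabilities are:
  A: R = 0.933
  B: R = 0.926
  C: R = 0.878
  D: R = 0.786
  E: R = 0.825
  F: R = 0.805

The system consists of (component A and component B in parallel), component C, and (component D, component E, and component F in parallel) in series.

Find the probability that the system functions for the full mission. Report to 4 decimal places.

0.8673

Parallel (A and B): 1 − (1 − 0.933000)(1 − 0.926000) = 0.995042
Parallel (D, E, and F): 1 − (1 − 0.786000)(1 − 0.825000)(1 − 0.805000) = 0.992697
Series ([0.995042], C, and [0.992697]): 0.995042 × 0.878000 × 0.992697 = 0.8673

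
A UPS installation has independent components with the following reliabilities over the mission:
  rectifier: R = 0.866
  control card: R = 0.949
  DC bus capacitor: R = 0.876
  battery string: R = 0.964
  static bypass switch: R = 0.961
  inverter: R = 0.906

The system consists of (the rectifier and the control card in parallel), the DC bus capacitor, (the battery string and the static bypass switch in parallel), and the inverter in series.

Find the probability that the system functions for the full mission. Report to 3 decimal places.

Parallel (rectifier and control card): 1 − (1 − 0.86600)(1 − 0.94900) = 0.99317
Parallel (battery string and static bypass switch): 1 − (1 − 0.96400)(1 − 0.96100) = 0.99860
Series ([0.99317], DC bus capacitor, [0.99860], and inverter): 0.99317 × 0.87600 × 0.99860 × 0.90600 = 0.787

0.787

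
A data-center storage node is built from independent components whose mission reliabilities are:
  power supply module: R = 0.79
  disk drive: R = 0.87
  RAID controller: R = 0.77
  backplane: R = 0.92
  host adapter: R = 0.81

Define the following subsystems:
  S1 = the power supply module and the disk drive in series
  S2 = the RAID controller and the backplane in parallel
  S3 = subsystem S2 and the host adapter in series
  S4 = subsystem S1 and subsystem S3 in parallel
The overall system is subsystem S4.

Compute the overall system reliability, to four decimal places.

Series (power supply module and disk drive): 0.790000 × 0.870000 = 0.687300
Parallel (RAID controller and backplane): 1 − (1 − 0.770000)(1 − 0.920000) = 0.981600
Series ([0.981600] and host adapter): 0.981600 × 0.810000 = 0.795096
Parallel ([0.687300] and [0.795096]): 1 − (1 − 0.687300)(1 − 0.795096) = 0.9359

0.9359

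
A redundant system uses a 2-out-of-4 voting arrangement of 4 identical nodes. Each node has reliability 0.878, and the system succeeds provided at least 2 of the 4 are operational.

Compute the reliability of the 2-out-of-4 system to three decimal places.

R = Σ_{i=2}^{4} C(4,i) p^i (1−p)^{4−i} with p = 0.878
C(4,2)·0.878^2·0.122^2 = 0.06884
C(4,3)·0.878^3·0.122^1 = 0.33030
C(4,4)·0.878^4·0.122^0 = 0.59426
Sum = 0.993

0.993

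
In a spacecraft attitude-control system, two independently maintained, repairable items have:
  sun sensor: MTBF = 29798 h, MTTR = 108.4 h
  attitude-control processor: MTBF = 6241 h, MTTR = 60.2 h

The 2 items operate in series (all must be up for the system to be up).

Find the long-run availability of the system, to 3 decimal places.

A(sun sensor) = MTBF/(MTBF+MTTR) = 29798/(29798+108.4) = 0.996375
A(attitude-control processor) = MTBF/(MTBF+MTTR) = 6241/(6241+60.2) = 0.990446
Series availability: 0.996375 × 0.990446 = 0.987

0.987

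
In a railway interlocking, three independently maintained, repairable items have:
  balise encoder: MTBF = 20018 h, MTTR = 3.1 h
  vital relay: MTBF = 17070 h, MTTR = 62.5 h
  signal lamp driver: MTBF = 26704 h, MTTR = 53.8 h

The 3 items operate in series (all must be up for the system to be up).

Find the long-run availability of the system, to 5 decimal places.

0.99419

A(balise encoder) = MTBF/(MTBF+MTTR) = 20018/(20018+3.1) = 0.999845
A(vital relay) = MTBF/(MTBF+MTTR) = 17070/(17070+62.5) = 0.996352
A(signal lamp driver) = MTBF/(MTBF+MTTR) = 26704/(26704+53.8) = 0.997989
Series availability: 0.999845 × 0.996352 × 0.997989 = 0.99419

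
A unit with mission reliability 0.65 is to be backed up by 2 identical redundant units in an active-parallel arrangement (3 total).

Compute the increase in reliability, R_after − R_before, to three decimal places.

0.307

R_before = 0.65
R_after = 1 − (1 − 0.65)^3 = 0.957
ΔR = 0.957 − 0.65 = 0.307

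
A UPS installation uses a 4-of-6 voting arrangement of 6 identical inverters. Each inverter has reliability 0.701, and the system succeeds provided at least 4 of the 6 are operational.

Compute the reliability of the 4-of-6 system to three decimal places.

0.746

R = Σ_{i=4}^{6} C(6,i) p^i (1−p)^{6−i} with p = 0.701
C(6,4)·0.701^4·0.299^2 = 0.32382
C(6,5)·0.701^5·0.299^1 = 0.30368
C(6,6)·0.701^6·0.299^0 = 0.11866
Sum = 0.746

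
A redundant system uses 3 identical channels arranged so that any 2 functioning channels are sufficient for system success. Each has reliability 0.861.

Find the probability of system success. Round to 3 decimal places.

R = Σ_{i=2}^{3} C(3,i) p^i (1−p)^{3−i} with p = 0.861
C(3,2)·0.861^2·0.139^1 = 0.30913
C(3,3)·0.861^3·0.139^0 = 0.63828
Sum = 0.947

0.947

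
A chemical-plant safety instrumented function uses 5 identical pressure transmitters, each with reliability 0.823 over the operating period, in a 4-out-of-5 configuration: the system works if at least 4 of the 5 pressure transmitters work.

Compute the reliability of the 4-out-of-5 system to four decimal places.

R = Σ_{i=4}^{5} C(5,i) p^i (1−p)^{5−i} with p = 0.823
C(5,4)·0.823^4·0.177^1 = 0.406015
C(5,5)·0.823^5·0.177^0 = 0.377571
Sum = 0.7836

0.7836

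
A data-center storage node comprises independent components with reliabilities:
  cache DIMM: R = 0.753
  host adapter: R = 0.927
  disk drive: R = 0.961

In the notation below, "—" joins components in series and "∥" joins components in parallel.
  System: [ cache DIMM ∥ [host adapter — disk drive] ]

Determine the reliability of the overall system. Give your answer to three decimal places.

0.973

Series (host adapter and disk drive): 0.92700 × 0.96100 = 0.89085
Parallel (cache DIMM and [0.89085]): 1 − (1 − 0.75300)(1 − 0.89085) = 0.973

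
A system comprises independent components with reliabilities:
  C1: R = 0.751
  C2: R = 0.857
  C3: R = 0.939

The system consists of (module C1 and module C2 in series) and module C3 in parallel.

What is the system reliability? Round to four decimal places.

0.9783

Series (C1 and C2): 0.751000 × 0.857000 = 0.643607
Parallel ([0.643607] and C3): 1 − (1 − 0.643607)(1 − 0.939000) = 0.9783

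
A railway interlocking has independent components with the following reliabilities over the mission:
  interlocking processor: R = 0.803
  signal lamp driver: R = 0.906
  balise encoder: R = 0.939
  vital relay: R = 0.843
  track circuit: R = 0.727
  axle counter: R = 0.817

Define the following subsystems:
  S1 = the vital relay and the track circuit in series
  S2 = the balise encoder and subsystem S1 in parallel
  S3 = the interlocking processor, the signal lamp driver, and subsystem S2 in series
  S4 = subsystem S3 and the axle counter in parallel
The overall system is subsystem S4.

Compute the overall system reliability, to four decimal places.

0.9470

Series (vital relay and track circuit): 0.843000 × 0.727000 = 0.612861
Parallel (balise encoder and [0.612861]): 1 − (1 − 0.939000)(1 − 0.612861) = 0.976385
Series (interlocking processor, signal lamp driver, and [0.976385]): 0.803000 × 0.906000 × 0.976385 = 0.710338
Parallel ([0.710338] and axle counter): 1 − (1 − 0.710338)(1 − 0.817000) = 0.9470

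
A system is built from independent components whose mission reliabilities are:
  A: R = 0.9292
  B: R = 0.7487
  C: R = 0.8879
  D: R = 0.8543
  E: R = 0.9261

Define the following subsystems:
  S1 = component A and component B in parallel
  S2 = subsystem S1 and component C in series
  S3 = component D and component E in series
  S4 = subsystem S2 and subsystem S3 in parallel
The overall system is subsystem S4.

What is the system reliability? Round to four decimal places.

0.9733

Parallel (A and B): 1 − (1 − 0.929200)(1 − 0.748700) = 0.982208
Series ([0.982208] and C): 0.982208 × 0.887900 = 0.872102
Series (D and E): 0.854300 × 0.926100 = 0.791167
Parallel ([0.872102] and [0.791167]): 1 − (1 − 0.872102)(1 − 0.791167) = 0.9733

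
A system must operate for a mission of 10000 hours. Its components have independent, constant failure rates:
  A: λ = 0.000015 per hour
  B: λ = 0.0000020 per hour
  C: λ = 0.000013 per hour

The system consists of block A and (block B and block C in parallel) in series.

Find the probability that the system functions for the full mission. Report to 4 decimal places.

0.8586

R(A) = exp(−0.000015 × 10000) = 0.860708
R(B) = exp(−0.0000020 × 10000) = 0.980199
R(C) = exp(−0.000013 × 10000) = 0.878095
Parallel (B and C): 1 − (1 − 0.980199)(1 − 0.878095) = 0.997586
Series (A and [0.997586]): 0.860708 × 0.997586 = 0.8586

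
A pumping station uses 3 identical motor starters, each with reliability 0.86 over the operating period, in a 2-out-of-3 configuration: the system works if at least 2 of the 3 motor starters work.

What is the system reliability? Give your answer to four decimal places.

0.9467

R = Σ_{i=2}^{3} C(3,i) p^i (1−p)^{3−i} with p = 0.86
C(3,2)·0.86^2·0.14^1 = 0.310632
C(3,3)·0.86^3·0.14^0 = 0.636056
Sum = 0.9467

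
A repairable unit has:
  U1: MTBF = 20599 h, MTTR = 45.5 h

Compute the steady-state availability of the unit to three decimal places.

0.998

A(U1) = MTBF/(MTBF+MTTR) = 20599/(20599+45.5) = 0.998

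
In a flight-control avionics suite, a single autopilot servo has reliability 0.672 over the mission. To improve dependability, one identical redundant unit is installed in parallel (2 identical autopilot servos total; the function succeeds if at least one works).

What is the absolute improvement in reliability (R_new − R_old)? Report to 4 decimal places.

0.2204

R_before = 0.672
R_after = 1 − (1 − 0.672)^2 = 0.8924
ΔR = 0.8924 − 0.672 = 0.2204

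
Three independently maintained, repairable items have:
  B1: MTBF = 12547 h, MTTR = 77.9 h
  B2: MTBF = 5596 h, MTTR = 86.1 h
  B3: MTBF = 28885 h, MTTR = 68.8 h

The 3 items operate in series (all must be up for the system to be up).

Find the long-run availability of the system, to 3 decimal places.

A(B1) = MTBF/(MTBF+MTTR) = 12547/(12547+77.9) = 0.993830
A(B2) = MTBF/(MTBF+MTTR) = 5596/(5596+86.1) = 0.984847
A(B3) = MTBF/(MTBF+MTTR) = 28885/(28885+68.8) = 0.997624
Series availability: 0.993830 × 0.984847 × 0.997624 = 0.976

0.976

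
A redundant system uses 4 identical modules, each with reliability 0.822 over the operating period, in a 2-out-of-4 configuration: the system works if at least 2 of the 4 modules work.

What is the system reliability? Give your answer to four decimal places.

0.9805

R = Σ_{i=2}^{4} C(4,i) p^i (1−p)^{4−i} with p = 0.822
C(4,2)·0.822^2·0.178^2 = 0.128450
C(4,3)·0.822^3·0.178^1 = 0.395454
C(4,4)·0.822^4·0.178^0 = 0.456549
Sum = 0.9805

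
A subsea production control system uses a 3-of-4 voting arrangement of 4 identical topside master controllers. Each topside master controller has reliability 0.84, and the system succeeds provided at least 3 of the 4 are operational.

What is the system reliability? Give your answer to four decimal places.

0.8772

R = Σ_{i=3}^{4} C(4,i) p^i (1−p)^{4−i} with p = 0.84
C(4,3)·0.84^3·0.16^1 = 0.379331
C(4,4)·0.84^4·0.16^0 = 0.497871
Sum = 0.8772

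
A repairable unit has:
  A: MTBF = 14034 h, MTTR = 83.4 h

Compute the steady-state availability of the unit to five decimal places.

0.99409

A(A) = MTBF/(MTBF+MTTR) = 14034/(14034+83.4) = 0.99409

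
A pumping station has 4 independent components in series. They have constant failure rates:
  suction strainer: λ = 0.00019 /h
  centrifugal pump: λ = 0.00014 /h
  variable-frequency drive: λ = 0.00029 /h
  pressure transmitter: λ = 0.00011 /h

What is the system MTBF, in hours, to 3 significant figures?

1370

Series of exponential components: λ_sys = Σ λ_i
λ_sys = 0.00019 + 0.00014 + 0.00029 + 0.00011 = 7.3000e-04 /h
MTBF = 1 / λ_sys = 1370 h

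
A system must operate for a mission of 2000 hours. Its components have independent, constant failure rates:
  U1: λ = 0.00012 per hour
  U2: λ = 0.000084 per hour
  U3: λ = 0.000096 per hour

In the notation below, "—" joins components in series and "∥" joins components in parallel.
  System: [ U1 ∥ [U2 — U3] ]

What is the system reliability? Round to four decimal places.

R(U1) = exp(−0.00012 × 2000) = 0.786628
R(U2) = exp(−0.000084 × 2000) = 0.845354
R(U3) = exp(−0.000096 × 2000) = 0.825307
Series (U2 and U3): 0.845354 × 0.825307 = 0.697677
Parallel (U1 and [0.697677]): 1 − (1 − 0.786628)(1 − 0.697677) = 0.9355

0.9355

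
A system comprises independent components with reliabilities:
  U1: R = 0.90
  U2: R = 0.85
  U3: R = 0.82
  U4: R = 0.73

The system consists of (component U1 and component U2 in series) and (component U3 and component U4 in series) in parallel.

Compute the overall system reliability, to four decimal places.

Series (U1 and U2): 0.900000 × 0.850000 = 0.765000
Series (U3 and U4): 0.820000 × 0.730000 = 0.598600
Parallel ([0.765000] and [0.598600]): 1 − (1 − 0.765000)(1 − 0.598600) = 0.9057

0.9057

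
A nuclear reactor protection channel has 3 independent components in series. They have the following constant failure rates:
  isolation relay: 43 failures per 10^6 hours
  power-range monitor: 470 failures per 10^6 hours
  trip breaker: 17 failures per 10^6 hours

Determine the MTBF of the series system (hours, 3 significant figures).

Series of exponential components: λ_sys = Σ λ_i
λ_sys = 0.000043 + 0.00047 + 0.000017 = 5.3000e-04 /h
MTBF = 1 / λ_sys = 1890 h

1890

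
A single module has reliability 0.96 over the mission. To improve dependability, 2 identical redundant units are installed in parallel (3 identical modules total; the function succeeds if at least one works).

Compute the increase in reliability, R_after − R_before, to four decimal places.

0.0399

R_before = 0.96
R_after = 1 − (1 − 0.96)^3 = 0.9999
ΔR = 0.9999 − 0.96 = 0.0399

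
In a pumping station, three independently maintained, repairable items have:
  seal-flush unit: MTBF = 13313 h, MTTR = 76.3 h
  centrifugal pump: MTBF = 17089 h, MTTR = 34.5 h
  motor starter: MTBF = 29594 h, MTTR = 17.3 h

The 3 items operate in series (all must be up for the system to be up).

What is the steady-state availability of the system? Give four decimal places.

0.9917

A(seal-flush unit) = MTBF/(MTBF+MTTR) = 13313/(13313+76.3) = 0.994301
A(centrifugal pump) = MTBF/(MTBF+MTTR) = 17089/(17089+34.5) = 0.997985
A(motor starter) = MTBF/(MTBF+MTTR) = 29594/(29594+17.3) = 0.999416
Series availability: 0.994301 × 0.997985 × 0.999416 = 0.9917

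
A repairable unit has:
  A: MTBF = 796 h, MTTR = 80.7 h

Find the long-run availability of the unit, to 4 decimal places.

0.9080

A(A) = MTBF/(MTBF+MTTR) = 796/(796+80.7) = 0.9080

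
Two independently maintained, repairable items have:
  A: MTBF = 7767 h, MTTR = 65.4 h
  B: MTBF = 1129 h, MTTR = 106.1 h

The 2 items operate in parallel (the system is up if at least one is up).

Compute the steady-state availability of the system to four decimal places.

0.9993

A(A) = MTBF/(MTBF+MTTR) = 7767/(7767+65.4) = 0.991650
A(B) = MTBF/(MTBF+MTTR) = 1129/(1129+106.1) = 0.914096
Parallel availability: 1 − (1 − 0.991650)(1 − 0.914096) = 0.9993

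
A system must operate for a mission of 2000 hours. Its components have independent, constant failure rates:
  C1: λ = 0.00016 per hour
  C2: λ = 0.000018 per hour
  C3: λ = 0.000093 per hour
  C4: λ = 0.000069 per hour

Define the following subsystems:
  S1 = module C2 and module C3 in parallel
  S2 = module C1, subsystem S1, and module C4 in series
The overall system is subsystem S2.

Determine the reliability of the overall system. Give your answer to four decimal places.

0.6288

R(C1) = exp(−0.00016 × 2000) = 0.726149
R(C2) = exp(−0.000018 × 2000) = 0.964640
R(C3) = exp(−0.000093 × 2000) = 0.830274
R(C4) = exp(−0.000069 × 2000) = 0.871099
Parallel (C2 and C3): 1 − (1 − 0.964640)(1 − 0.830274) = 0.993998
Series (C1, [0.993998], and C4): 0.726149 × 0.993998 × 0.871099 = 0.6288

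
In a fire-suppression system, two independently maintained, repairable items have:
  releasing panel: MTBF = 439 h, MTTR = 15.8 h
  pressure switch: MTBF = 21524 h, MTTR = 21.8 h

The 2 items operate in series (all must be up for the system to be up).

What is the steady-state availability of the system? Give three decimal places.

0.964

A(releasing panel) = MTBF/(MTBF+MTTR) = 439/(439+15.8) = 0.965259
A(pressure switch) = MTBF/(MTBF+MTTR) = 21524/(21524+21.8) = 0.998988
Series availability: 0.965259 × 0.998988 = 0.964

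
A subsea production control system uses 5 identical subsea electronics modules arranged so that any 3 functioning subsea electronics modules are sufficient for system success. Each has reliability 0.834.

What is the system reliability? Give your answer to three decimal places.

R = Σ_{i=3}^{5} C(5,i) p^i (1−p)^{5−i} with p = 0.834
C(5,3)·0.834^3·0.166^2 = 0.15985
C(5,4)·0.834^4·0.166^1 = 0.40155
C(5,5)·0.834^5·0.166^0 = 0.40349
Sum = 0.965

0.965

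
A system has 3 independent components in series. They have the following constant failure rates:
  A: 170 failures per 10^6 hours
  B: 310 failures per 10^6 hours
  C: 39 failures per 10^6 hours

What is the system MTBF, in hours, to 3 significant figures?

Series of exponential components: λ_sys = Σ λ_i
λ_sys = 0.00017 + 0.00031 + 0.000039 = 5.1900e-04 /h
MTBF = 1 / λ_sys = 1930 h

1930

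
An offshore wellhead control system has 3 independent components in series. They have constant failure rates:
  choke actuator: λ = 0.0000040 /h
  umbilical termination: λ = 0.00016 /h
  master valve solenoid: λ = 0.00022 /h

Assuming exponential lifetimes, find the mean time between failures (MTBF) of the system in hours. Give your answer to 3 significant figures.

Series of exponential components: λ_sys = Σ λ_i
λ_sys = 0.0000040 + 0.00016 + 0.00022 = 3.8400e-04 /h
MTBF = 1 / λ_sys = 2600 h

2600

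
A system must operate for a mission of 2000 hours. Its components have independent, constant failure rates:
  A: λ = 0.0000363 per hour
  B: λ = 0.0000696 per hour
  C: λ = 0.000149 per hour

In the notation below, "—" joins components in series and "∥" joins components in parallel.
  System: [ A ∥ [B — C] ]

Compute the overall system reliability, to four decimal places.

0.9752

R(A) = exp(−0.0000363 × 2000) = 0.929973
R(B) = exp(−0.0000696 × 2000) = 0.870054
R(C) = exp(−0.000149 × 2000) = 0.742301
Series (B and C): 0.870054 × 0.742301 = 0.645842
Parallel (A and [0.645842]): 1 − (1 − 0.929973)(1 − 0.645842) = 0.9752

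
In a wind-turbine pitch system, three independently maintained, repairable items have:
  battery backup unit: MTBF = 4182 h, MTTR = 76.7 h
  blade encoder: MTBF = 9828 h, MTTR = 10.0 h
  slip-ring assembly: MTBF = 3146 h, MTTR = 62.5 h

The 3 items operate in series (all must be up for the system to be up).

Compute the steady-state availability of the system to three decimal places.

0.962

A(battery backup unit) = MTBF/(MTBF+MTTR) = 4182/(4182+76.7) = 0.981990
A(blade encoder) = MTBF/(MTBF+MTTR) = 9828/(9828+10.0) = 0.998984
A(slip-ring assembly) = MTBF/(MTBF+MTTR) = 3146/(3146+62.5) = 0.980520
Series availability: 0.981990 × 0.998984 × 0.980520 = 0.962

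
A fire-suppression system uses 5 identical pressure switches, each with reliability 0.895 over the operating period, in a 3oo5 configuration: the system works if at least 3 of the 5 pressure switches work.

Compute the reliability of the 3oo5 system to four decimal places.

0.9902

R = Σ_{i=3}^{5} C(5,i) p^i (1−p)^{5−i} with p = 0.895
C(5,3)·0.895^3·0.105^2 = 0.079040
C(5,4)·0.895^4·0.105^1 = 0.336862
C(5,5)·0.895^5·0.105^0 = 0.574269
Sum = 0.9902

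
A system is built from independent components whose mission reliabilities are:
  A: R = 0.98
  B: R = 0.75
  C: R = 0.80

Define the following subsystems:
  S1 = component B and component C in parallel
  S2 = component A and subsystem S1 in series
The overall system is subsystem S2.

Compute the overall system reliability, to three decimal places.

0.931

Parallel (B and C): 1 − (1 − 0.75000)(1 − 0.80000) = 0.95000
Series (A and [0.95000]): 0.98000 × 0.95000 = 0.931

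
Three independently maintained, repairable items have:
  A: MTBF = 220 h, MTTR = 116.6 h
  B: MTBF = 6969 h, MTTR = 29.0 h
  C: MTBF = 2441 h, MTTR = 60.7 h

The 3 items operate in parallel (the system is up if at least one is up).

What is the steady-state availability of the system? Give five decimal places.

0.99997

A(A) = MTBF/(MTBF+MTTR) = 220/(220+116.6) = 0.653595
A(B) = MTBF/(MTBF+MTTR) = 6969/(6969+29.0) = 0.995856
A(C) = MTBF/(MTBF+MTTR) = 2441/(2441+60.7) = 0.975736
Parallel availability: 1 − (1 − 0.653595)(1 − 0.995856)(1 − 0.975736) = 0.99997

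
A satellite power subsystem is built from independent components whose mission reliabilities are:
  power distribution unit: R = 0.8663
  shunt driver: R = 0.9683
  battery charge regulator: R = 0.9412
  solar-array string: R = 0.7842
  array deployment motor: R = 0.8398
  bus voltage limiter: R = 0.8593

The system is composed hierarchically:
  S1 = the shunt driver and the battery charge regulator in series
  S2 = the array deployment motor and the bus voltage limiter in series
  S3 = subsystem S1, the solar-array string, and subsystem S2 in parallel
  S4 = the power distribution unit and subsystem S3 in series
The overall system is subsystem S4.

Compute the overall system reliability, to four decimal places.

0.8617

Series (shunt driver and battery charge regulator): 0.968300 × 0.941200 = 0.911364
Series (array deployment motor and bus voltage limiter): 0.839800 × 0.859300 = 0.721640
Parallel ([0.911364], solar-array string, and [0.721640]): 1 − (1 − 0.911364)(1 − 0.784200)(1 − 0.721640) = 0.994676
Series (power distribution unit and [0.994676]): 0.866300 × 0.994676 = 0.8617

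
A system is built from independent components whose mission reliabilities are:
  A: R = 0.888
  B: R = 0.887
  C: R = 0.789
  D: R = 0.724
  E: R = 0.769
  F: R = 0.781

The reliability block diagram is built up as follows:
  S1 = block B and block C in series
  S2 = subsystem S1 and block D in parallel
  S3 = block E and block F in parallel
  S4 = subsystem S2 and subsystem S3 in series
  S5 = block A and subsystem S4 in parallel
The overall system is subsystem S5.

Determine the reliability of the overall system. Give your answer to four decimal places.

0.9855

Series (B and C): 0.887000 × 0.789000 = 0.699843
Parallel ([0.699843] and D): 1 − (1 − 0.699843)(1 − 0.724000) = 0.917157
Parallel (E and F): 1 − (1 − 0.769000)(1 − 0.781000) = 0.949411
Series ([0.917157] and [0.949411]): 0.917157 × 0.949411 = 0.870759
Parallel (A and [0.870759]): 1 − (1 − 0.888000)(1 − 0.870759) = 0.9855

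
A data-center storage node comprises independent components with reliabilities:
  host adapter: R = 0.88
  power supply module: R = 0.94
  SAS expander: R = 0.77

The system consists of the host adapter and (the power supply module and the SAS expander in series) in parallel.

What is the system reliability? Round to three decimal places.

Series (power supply module and SAS expander): 0.94000 × 0.77000 = 0.72380
Parallel (host adapter and [0.72380]): 1 − (1 − 0.88000)(1 − 0.72380) = 0.967

0.967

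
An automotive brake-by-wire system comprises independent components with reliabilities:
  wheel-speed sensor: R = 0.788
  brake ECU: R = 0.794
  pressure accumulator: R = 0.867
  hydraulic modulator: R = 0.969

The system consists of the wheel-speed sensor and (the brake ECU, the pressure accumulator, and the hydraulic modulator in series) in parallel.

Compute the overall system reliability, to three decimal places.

Series (brake ECU, pressure accumulator, and hydraulic modulator): 0.79400 × 0.86700 × 0.96900 = 0.66706
Parallel (wheel-speed sensor and [0.66706]): 1 − (1 − 0.78800)(1 − 0.66706) = 0.929

0.929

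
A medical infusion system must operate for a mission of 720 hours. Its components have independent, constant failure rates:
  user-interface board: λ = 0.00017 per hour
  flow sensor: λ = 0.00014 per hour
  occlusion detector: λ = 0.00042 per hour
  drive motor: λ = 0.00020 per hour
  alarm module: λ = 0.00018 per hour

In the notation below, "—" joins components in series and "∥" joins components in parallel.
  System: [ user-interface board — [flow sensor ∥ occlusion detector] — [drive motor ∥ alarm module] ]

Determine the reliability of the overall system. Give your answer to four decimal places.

R(user-interface board) = exp(−0.00017 × 720) = 0.884794
R(flow sensor) = exp(−0.00014 × 720) = 0.904114
R(occlusion detector) = exp(−0.00042 × 720) = 0.739042
R(drive motor) = exp(−0.00020 × 720) = 0.865888
R(alarm module) = exp(−0.00018 × 720) = 0.878447
Parallel (flow sensor and occlusion detector): 1 − (1 − 0.904114)(1 − 0.739042) = 0.974978
Parallel (drive motor and alarm module): 1 − (1 − 0.865888)(1 − 0.878447) = 0.983698
Series (user-interface board, [0.974978], and [0.983698]): 0.884794 × 0.974978 × 0.983698 = 0.8486

0.8486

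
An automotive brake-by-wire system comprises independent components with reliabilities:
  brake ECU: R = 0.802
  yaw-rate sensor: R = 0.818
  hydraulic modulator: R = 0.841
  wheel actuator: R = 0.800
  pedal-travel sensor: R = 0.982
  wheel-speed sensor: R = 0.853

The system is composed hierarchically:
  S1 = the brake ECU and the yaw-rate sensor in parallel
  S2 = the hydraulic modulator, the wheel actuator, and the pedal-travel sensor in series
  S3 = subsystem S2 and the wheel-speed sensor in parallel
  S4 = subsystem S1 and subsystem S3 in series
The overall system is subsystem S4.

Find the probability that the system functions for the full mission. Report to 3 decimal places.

Parallel (brake ECU and yaw-rate sensor): 1 − (1 − 0.80200)(1 − 0.81800) = 0.96396
Series (hydraulic modulator, wheel actuator, and pedal-travel sensor): 0.84100 × 0.80000 × 0.98200 = 0.66069
Parallel ([0.66069] and wheel-speed sensor): 1 − (1 − 0.66069)(1 − 0.85300) = 0.95012
Series ([0.96396] and [0.95012]): 0.96396 × 0.95012 = 0.916

0.916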